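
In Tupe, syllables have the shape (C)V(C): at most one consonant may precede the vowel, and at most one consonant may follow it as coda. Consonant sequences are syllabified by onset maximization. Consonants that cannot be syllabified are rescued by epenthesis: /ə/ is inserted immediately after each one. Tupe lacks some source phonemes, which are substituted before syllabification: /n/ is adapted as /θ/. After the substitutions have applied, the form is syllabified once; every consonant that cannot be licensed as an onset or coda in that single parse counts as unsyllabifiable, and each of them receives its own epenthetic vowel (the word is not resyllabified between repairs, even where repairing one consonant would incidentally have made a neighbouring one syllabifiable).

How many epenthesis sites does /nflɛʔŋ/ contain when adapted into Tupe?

3

After substitution the input is /θflɛʔŋ/.
The unsyllabifiable consonants are /θ/, /f/, /ŋ/; each receives one epenthetic vowel.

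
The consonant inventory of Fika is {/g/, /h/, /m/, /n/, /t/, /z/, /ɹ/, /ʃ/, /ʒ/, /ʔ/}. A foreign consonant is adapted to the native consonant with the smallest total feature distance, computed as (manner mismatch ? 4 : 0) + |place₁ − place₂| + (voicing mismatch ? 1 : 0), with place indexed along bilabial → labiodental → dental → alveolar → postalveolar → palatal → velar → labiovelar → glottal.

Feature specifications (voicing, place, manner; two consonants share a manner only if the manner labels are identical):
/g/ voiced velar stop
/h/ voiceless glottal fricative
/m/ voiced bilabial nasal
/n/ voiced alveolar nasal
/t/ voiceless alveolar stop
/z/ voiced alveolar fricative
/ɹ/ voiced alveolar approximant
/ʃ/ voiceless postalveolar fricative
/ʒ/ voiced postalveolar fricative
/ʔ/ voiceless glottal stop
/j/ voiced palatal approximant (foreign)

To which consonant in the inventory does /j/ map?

ɹ

/ɹ/ is closest: same manner (approximant), place distance 2 (palatal→alveolar), same voicing; total 2. Next closest is /g/ at distance 5.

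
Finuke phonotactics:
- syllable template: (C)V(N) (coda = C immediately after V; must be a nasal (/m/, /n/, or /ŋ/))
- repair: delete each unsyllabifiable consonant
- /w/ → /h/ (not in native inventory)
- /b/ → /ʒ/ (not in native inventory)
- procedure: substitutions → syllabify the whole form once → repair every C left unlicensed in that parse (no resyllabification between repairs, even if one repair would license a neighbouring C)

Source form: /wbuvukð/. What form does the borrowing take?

Substitution: /w/ → /h/, /b/ → /ʒ/, giving /hʒuvukð/.
Syllabifying with onset maximization leaves /h/, /k/, /ð/ stranded (only a nasal (/m/, /n/, or /ŋ/) is licensed in coda position; onsets are limited to one consonant).
Deleting the stranded consonants removes /h/, /k/, /ð/.

ʒuvu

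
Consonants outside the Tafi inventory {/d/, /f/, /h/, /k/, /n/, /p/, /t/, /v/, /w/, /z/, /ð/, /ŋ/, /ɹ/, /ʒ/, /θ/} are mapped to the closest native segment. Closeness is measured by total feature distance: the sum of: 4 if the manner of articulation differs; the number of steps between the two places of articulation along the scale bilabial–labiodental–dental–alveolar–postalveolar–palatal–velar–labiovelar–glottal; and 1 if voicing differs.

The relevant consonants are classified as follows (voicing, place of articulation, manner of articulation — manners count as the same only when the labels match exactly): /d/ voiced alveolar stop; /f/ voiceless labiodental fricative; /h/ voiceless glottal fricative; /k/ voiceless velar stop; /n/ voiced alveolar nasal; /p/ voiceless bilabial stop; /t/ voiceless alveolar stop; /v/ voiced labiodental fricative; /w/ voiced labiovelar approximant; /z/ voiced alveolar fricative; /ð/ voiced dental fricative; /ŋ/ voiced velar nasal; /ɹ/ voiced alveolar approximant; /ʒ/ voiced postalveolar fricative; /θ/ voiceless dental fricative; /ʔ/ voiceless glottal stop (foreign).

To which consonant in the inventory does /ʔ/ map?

/k/ is closest: same manner (stop), place distance 2 (glottal→velar), same voicing; total 2. Next closest is /h/ at distance 4.

k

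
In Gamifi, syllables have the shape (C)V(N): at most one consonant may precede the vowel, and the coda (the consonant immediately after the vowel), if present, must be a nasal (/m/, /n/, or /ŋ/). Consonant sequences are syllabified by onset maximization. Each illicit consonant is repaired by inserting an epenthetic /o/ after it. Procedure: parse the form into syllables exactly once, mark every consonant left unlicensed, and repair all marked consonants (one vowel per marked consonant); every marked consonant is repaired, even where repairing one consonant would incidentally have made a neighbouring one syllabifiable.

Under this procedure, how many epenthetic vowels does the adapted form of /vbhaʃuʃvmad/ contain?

The unsyllabifiable consonants are /v/, /b/, /ʃ/, /v/, /d/; each receives one epenthetic vowel.

5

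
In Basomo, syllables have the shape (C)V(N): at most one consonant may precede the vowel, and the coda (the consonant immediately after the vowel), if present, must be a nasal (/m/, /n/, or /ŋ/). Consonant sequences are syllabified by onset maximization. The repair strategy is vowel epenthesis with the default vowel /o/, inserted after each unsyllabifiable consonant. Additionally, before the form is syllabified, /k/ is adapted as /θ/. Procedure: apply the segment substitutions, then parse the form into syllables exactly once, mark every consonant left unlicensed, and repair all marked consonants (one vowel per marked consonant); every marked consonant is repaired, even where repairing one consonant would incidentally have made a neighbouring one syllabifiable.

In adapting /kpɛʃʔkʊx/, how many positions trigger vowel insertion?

4

After substitution the input is /θpɛʃʔθʊx/.
The unsyllabifiable consonants are /θ/, /ʃ/, /ʔ/, /x/; each receives one epenthetic vowel.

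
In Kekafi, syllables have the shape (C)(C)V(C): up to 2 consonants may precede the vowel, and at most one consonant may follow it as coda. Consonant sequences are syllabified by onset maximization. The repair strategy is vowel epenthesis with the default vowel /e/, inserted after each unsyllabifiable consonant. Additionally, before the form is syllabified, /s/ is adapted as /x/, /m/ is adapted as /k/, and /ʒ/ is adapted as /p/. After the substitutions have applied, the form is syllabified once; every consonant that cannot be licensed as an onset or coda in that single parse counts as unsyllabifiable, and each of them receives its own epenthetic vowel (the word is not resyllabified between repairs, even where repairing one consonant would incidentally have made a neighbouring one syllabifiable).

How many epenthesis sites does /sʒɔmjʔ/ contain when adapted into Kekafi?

After substitution the input is /xpɔkjʔ/.
The unsyllabifiable consonants are /j/, /ʔ/; each receives one epenthetic vowel.

2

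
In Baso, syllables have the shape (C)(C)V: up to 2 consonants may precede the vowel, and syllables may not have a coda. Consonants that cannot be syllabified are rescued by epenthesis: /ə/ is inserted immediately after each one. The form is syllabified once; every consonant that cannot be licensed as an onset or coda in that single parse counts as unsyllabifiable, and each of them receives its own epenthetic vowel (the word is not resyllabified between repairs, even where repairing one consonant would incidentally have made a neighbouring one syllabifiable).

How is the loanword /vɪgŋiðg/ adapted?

vɪgŋiðəgə

Under (C)(C)V, the unsyllabifiable consonants are /ð/, /g/ (no codas are permitted; onsets may contain at most 2 consonants).
Epenthesis after each stranded consonant: /ð/ → /ðə/, /g/ → /gə/.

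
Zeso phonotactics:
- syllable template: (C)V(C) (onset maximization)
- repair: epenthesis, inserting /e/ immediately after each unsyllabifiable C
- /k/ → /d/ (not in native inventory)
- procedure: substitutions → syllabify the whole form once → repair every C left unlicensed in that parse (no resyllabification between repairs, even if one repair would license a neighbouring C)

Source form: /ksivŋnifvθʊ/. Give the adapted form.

desivŋenifveθʊ

Substitution: /k/ → /d/, giving /dsivŋnifvθʊ/.
The consonants /d/, /ŋ/, /v/ cannot be parsed into a legal (C)V(C) syllable (at most one coda consonant is licensed; onsets are limited to one consonant).
Epenthesis after each stranded consonant: /d/ → /de/, /ŋ/ → /ŋe/, /v/ → /ve/.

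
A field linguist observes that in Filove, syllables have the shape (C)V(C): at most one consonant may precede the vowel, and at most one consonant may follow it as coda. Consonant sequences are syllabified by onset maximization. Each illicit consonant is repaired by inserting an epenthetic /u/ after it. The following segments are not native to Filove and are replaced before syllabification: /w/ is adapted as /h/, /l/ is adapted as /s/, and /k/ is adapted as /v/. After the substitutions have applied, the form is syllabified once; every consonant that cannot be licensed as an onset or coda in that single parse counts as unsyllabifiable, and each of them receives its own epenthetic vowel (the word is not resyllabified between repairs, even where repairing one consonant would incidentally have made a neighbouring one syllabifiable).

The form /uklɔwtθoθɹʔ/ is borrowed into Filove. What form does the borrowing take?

Substitution: /k/ → /v/, /l/ → /s/, /w/ → /h/, giving /uvsɔhtθoθɹʔ/.
Under (C)V(C), the unsyllabifiable consonants are /t/, /ɹ/, /ʔ/ (at most one coda consonant is licensed; onsets are limited to one consonant).
Epenthesis after each stranded consonant: /t/ → /tu/, /ɹ/ → /ɹu/, /ʔ/ → /ʔu/.

uvsɔhtuθoθɹuʔu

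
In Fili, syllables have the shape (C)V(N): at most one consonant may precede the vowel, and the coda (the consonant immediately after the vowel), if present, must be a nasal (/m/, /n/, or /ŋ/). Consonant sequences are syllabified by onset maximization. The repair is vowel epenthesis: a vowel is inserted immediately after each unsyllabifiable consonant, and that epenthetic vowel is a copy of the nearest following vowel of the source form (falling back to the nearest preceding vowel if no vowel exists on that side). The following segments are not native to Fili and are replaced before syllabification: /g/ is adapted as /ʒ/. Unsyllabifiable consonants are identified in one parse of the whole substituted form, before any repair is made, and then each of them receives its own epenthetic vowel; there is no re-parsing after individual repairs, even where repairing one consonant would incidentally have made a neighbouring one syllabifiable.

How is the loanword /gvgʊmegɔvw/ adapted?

Substitution: /g/ → /ʒ/, giving /ʒvʒʊmeʒɔvw/.
Under (C)V(N), the unsyllabifiable consonants are /ʒ/, /v/, /v/, /w/ (only a nasal (/m/, /n/, or /ŋ/) is licensed in coda position; onsets are limited to one consonant).
Each unlicensed consonant becomes the onset of a new syllable: /ʒ/ → /ʒʊ/, /v/ → /vʊ/, /v/ → /vɔ/, /w/ → /wɔ/.

ʒʊvʊʒʊmeʒɔvɔwɔ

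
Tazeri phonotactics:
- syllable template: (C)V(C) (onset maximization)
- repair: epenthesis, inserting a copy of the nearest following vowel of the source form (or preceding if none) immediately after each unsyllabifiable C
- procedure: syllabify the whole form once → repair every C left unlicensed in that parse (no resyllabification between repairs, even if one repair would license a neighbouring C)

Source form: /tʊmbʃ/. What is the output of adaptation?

The consonants /b/, /ʃ/ cannot be parsed into a legal (C)V(C) syllable (at most one coda consonant is licensed; onsets are limited to one consonant).
Inserting the epenthetic vowel yields /b/ → /bʊ/, /ʃ/ → /ʃʊ/.

tʊmbʊʃʊ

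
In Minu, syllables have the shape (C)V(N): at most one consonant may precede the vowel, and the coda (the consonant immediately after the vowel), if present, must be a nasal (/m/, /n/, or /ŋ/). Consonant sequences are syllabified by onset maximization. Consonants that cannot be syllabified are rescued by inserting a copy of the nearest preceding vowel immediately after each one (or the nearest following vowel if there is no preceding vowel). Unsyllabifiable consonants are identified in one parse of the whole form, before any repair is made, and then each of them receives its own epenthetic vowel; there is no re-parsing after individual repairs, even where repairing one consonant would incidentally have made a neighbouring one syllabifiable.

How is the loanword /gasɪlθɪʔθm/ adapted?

gasɪlɪθɪʔɪθɪmɪ

The consonants /l/, /ʔ/, /θ/, /m/ cannot be parsed into a legal (C)V(N) syllable (only a nasal (/m/, /n/, or /ŋ/) is licensed in coda position; onsets are limited to one consonant).
Each unlicensed consonant becomes the onset of a new syllable: /l/ → /lɪ/, /ʔ/ → /ʔɪ/, /θ/ → /θɪ/, /m/ → /mɪ/.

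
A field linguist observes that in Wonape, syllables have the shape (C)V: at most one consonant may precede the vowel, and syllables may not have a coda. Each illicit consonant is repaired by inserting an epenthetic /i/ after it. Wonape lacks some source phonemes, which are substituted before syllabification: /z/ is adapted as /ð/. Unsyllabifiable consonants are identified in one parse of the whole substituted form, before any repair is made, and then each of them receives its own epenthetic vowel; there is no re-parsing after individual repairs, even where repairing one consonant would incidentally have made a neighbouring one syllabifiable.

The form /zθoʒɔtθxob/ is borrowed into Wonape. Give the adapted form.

ðiθoʒɔtiθixobi

Substitution: /z/ → /ð/, giving /ðθoʒɔtθxob/.
The consonants /ð/, /t/, /θ/, /b/ cannot be parsed into a legal (C)V syllable (no codas are permitted; onsets are limited to one consonant).
Each unlicensed consonant becomes the onset of a new syllable: /ð/ → /ði/, /t/ → /ti/, /θ/ → /θi/, /b/ → /bi/.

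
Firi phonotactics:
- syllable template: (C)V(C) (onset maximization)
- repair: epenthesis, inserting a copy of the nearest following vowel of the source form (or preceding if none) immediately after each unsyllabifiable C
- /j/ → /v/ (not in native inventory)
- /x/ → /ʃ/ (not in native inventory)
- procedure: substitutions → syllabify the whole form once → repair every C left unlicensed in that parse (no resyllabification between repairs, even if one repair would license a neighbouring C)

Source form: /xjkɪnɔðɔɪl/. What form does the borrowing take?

Substitution: /x/ → /ʃ/, /j/ → /v/, giving /ʃvkɪnɔðɔɪl/.
The consonants /ʃ/, /v/ cannot be parsed into a legal (C)V(C) syllable (at most one coda consonant is licensed; onsets are limited to one consonant).
Each unlicensed consonant becomes the onset of a new syllable: /ʃ/ → /ʃɪ/, /v/ → /vɪ/.

ʃɪvɪkɪnɔðɔɪl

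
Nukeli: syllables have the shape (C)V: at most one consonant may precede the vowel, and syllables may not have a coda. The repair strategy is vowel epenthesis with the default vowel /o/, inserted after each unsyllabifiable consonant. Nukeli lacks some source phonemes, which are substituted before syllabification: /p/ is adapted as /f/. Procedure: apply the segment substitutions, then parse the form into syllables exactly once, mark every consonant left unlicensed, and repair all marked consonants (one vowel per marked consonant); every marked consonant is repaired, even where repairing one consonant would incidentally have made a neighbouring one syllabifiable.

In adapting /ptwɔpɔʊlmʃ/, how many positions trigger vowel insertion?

After substitution the input is /ftwɔfɔʊlmʃ/.
The unsyllabifiable consonants are /f/, /t/, /l/, /m/, /ʃ/; each receives one epenthetic vowel.

5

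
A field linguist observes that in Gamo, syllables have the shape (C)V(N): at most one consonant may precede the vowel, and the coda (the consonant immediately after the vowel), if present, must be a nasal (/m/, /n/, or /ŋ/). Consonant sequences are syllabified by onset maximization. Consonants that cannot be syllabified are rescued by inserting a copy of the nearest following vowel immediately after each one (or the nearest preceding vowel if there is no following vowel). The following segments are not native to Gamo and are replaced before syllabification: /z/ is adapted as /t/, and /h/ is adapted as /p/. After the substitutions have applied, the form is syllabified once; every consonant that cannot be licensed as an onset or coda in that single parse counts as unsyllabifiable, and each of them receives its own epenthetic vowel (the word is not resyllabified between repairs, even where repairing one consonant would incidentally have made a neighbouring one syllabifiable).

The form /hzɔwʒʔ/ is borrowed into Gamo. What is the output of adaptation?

pɔtɔwɔʒɔʔɔ

Substitution: /h/ → /p/, /z/ → /t/, giving /ptɔwʒʔ/.
Under (C)V(N), the unsyllabifiable consonants are /p/, /w/, /ʒ/, /ʔ/ (only a nasal (/m/, /n/, or /ŋ/) is licensed in coda position; onsets are limited to one consonant).
Each unlicensed consonant becomes the onset of a new syllable: /p/ → /pɔ/, /w/ → /wɔ/, /ʒ/ → /ʒɔ/, /ʔ/ → /ʔɔ/.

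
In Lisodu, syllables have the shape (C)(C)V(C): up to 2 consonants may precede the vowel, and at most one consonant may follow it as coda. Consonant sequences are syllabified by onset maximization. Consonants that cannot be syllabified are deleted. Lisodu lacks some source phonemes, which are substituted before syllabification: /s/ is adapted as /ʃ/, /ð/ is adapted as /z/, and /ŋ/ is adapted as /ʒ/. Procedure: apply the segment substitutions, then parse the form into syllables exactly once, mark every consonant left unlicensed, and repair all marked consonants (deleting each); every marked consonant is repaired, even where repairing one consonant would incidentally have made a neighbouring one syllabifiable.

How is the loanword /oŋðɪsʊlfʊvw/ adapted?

oʒzɪʃʊlfʊv

Substitution: /ŋ/ → /ʒ/, /ð/ → /z/, /s/ → /ʃ/, giving /oʒzɪʃʊlfʊvw/.
Syllabifying with onset maximization leaves /w/ stranded (at most one coda consonant is licensed; onsets may contain at most 2 consonants).
Deletion applies to /w/.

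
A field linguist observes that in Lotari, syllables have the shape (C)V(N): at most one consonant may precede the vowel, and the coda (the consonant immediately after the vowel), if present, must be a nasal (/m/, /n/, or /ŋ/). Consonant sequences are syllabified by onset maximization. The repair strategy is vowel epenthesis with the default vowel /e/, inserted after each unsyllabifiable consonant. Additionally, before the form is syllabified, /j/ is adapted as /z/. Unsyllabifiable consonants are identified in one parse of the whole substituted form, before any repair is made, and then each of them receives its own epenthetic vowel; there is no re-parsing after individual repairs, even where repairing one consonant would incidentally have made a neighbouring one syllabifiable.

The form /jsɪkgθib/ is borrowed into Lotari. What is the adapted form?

Substitution: /j/ → /z/, giving /zsɪkgθib/.
Syllabifying with onset maximization leaves /z/, /k/, /g/, /b/ stranded (only a nasal (/m/, /n/, or /ŋ/) is licensed in coda position; onsets are limited to one consonant).
Inserting the epenthetic vowel yields /z/ → /ze/, /k/ → /ke/, /g/ → /ge/, /b/ → /be/.

zesɪkegeθibe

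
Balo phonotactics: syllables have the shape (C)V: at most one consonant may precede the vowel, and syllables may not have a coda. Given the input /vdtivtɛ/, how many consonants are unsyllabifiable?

3

Under (C)V, the unsyllabifiable consonants are /v/, /d/, /v/ (no codas are permitted; onsets are limited to one consonant).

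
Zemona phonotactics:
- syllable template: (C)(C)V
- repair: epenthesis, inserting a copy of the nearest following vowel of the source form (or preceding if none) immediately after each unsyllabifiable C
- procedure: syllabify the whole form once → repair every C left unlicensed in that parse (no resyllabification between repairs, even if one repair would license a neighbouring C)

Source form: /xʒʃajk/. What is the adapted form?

Under (C)(C)V, the unsyllabifiable consonants are /x/, /j/, /k/ (no codas are permitted; onsets may contain at most 2 consonants).
Epenthesis after each stranded consonant: /x/ → /xa/, /j/ → /ja/, /k/ → /ka/.

xaʒʃajaka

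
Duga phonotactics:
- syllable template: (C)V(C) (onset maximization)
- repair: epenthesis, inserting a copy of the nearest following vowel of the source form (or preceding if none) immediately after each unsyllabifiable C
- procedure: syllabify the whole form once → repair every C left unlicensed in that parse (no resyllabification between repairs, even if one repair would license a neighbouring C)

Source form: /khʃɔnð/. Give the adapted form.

Syllabifying with onset maximization leaves /k/, /h/, /ð/ stranded (at most one coda consonant is licensed; onsets are limited to one consonant).
Each unlicensed consonant becomes the onset of a new syllable: /k/ → /kɔ/, /h/ → /hɔ/, /ð/ → /ðɔ/.

kɔhɔʃɔnðɔ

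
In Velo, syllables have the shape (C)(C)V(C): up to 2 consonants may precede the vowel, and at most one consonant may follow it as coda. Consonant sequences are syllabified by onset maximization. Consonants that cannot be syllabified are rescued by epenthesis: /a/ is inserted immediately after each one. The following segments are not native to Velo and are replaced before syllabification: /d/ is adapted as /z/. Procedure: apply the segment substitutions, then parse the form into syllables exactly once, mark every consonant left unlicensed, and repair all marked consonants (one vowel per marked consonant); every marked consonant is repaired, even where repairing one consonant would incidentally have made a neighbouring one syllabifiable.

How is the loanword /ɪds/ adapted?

ɪzsa

Substitution: /d/ → /z/, giving /ɪzs/.
Under (C)(C)V(C), the unsyllabifiable consonants are /s/ (at most one coda consonant is licensed; onsets may contain at most 2 consonants).
Inserting the epenthetic vowel yields /s/ → /sa/.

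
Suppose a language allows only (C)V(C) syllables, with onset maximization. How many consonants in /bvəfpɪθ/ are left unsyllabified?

Syllabifying with onset maximization leaves /b/ stranded (at most one coda consonant is licensed; onsets are limited to one consonant).

1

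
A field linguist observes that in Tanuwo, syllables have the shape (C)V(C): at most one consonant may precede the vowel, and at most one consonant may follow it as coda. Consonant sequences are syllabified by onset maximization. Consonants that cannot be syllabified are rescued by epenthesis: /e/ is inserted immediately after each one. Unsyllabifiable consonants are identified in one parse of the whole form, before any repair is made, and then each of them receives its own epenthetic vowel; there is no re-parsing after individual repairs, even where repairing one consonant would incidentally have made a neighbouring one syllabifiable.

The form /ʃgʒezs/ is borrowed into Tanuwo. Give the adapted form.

Under (C)V(C), the unsyllabifiable consonants are /ʃ/, /g/, /s/ (at most one coda consonant is licensed; onsets are limited to one consonant).
Epenthesis after each stranded consonant: /ʃ/ → /ʃe/, /g/ → /ge/, /s/ → /se/.

ʃegeʒezse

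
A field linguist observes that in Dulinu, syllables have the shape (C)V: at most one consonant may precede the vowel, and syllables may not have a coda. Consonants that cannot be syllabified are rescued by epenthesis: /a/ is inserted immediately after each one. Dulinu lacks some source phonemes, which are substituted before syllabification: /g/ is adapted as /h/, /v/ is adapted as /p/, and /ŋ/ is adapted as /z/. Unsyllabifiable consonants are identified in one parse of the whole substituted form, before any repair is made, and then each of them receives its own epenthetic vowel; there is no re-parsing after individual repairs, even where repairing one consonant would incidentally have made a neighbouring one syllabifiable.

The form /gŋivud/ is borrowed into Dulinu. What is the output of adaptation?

Substitution: /g/ → /h/, /ŋ/ → /z/, /v/ → /p/, giving /hzipud/.
Under (C)V, the unsyllabifiable consonants are /h/, /d/ (no codas are permitted; onsets are limited to one consonant).
Epenthesis after each stranded consonant: /h/ → /ha/, /d/ → /da/.

hazipuda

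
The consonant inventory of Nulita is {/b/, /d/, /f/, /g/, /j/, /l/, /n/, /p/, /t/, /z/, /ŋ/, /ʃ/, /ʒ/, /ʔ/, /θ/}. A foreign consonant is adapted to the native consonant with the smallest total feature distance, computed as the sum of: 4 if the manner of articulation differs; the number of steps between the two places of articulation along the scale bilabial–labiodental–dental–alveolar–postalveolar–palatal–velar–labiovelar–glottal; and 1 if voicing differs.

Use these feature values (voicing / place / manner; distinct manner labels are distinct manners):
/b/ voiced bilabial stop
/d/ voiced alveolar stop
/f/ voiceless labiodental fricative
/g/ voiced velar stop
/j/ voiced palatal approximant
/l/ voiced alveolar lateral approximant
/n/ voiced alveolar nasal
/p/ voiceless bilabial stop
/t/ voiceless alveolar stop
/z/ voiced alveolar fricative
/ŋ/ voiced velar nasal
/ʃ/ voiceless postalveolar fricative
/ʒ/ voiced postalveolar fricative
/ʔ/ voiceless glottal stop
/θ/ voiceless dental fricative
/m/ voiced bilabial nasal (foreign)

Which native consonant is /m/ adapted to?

n

/n/ is closest: same manner (nasal), place distance 3 (bilabial→alveolar), same voicing; total 3. Next closest is /b/ at distance 4.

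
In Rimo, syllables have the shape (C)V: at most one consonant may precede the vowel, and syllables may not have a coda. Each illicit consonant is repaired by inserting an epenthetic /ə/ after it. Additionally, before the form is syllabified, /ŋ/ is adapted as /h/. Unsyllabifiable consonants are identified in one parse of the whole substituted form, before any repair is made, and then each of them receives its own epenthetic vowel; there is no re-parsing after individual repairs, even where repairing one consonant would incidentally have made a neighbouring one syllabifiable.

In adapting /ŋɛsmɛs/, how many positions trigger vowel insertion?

After substitution the input is /hɛsmɛs/.
The unsyllabifiable consonants are /s/, /s/; each receives one epenthetic vowel.

2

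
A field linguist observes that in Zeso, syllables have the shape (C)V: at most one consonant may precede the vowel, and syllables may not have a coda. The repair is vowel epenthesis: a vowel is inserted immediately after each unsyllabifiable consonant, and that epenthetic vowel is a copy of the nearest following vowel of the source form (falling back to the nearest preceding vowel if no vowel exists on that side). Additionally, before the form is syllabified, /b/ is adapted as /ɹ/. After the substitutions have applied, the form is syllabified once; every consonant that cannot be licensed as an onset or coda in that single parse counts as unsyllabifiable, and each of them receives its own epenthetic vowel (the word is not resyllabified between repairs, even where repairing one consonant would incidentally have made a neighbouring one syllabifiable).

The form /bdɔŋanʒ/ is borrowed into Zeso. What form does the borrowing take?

Substitution: /b/ → /ɹ/, giving /ɹdɔŋanʒ/.
Syllabifying with onset maximization leaves /ɹ/, /n/, /ʒ/ stranded (no codas are permitted; onsets are limited to one consonant).
Each unlicensed consonant becomes the onset of a new syllable: /ɹ/ → /ɹɔ/, /n/ → /na/, /ʒ/ → /ʒa/.

ɹɔdɔŋanaʒa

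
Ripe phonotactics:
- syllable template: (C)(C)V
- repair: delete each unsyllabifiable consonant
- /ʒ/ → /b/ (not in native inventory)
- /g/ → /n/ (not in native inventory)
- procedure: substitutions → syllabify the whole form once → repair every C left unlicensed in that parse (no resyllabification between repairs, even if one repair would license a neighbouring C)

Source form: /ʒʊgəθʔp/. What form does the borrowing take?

Substitution: /ʒ/ → /b/, /g/ → /n/, giving /bʊnəθʔp/.
Under (C)(C)V, the unsyllabifiable consonants are /θ/, /ʔ/, /p/ (no codas are permitted; onsets may contain at most 2 consonants).
Deleting the stranded consonants removes /θ/, /ʔ/, /p/.

bʊnə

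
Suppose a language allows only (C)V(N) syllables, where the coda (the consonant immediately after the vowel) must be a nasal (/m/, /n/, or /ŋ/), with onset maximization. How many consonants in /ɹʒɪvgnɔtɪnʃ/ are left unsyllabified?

4

Under (C)V(N), the unsyllabifiable consonants are /ɹ/, /v/, /g/, /ʃ/ (only a nasal (/m/, /n/, or /ŋ/) is licensed in coda position; onsets are limited to one consonant).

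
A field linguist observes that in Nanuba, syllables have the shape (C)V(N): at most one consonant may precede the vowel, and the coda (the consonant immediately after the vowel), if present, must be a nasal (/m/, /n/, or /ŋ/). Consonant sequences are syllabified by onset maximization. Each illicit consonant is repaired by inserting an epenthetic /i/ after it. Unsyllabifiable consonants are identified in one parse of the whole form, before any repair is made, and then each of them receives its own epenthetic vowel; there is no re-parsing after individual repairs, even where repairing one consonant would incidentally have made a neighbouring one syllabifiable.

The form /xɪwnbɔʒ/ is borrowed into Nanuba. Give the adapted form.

xɪwinibɔʒi

Syllabifying with onset maximization leaves /w/, /n/, /ʒ/ stranded (only a nasal (/m/, /n/, or /ŋ/) is licensed in coda position; onsets are limited to one consonant).
Epenthesis after each stranded consonant: /w/ → /wi/, /n/ → /ni/, /ʒ/ → /ʒi/.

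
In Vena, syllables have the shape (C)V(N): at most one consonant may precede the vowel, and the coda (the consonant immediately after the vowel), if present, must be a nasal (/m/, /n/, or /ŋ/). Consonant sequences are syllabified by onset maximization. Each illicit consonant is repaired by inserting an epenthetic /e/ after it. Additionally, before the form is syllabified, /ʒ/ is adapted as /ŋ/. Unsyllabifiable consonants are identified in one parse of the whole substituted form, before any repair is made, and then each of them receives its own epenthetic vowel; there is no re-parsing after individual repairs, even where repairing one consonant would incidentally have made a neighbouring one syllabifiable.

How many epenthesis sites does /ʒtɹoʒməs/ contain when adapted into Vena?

3

After substitution the input is /ŋtɹoŋməs/.
The unsyllabifiable consonants are /ŋ/, /t/, /s/; each receives one epenthetic vowel.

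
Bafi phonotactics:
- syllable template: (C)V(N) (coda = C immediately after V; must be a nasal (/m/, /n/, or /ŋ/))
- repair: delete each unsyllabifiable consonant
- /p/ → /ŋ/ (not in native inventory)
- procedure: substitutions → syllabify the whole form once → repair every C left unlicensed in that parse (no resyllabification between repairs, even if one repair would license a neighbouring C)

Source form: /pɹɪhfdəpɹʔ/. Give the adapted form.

ɹɪdəŋ

Substitution: /p/ → /ŋ/, giving /ŋɹɪhfdəŋɹʔ/.
Syllabifying with onset maximization leaves /ŋ/, /h/, /f/, /ɹ/, /ʔ/ stranded (only a nasal (/m/, /n/, or /ŋ/) is licensed in coda position; onsets are limited to one consonant).
Each unlicensed consonant is deleted: /ŋ/, /h/, /f/, /ɹ/, /ʔ/.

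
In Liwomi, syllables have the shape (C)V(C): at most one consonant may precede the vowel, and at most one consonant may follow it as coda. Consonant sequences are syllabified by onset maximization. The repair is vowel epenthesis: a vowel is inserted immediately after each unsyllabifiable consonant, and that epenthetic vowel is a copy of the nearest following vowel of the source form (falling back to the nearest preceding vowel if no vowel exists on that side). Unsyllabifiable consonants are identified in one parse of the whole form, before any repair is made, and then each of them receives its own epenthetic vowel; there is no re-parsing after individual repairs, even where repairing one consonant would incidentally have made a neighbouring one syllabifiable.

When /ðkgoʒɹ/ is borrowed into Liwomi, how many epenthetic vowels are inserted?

The unsyllabifiable consonants are /ð/, /k/, /ɹ/; each receives one epenthetic vowel.

3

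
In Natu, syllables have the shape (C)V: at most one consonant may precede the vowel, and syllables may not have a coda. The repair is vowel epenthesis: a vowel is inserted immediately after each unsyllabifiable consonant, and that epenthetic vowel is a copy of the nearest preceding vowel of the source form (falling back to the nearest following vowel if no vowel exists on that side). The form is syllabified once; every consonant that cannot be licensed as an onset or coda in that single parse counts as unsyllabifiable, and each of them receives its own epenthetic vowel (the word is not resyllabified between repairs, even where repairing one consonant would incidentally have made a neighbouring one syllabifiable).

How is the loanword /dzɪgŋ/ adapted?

The consonants /d/, /g/, /ŋ/ cannot be parsed into a legal (C)V syllable (no codas are permitted; onsets are limited to one consonant).
Inserting the epenthetic vowel yields /d/ → /dɪ/, /g/ → /gɪ/, /ŋ/ → /ŋɪ/.

dɪzɪgɪŋɪ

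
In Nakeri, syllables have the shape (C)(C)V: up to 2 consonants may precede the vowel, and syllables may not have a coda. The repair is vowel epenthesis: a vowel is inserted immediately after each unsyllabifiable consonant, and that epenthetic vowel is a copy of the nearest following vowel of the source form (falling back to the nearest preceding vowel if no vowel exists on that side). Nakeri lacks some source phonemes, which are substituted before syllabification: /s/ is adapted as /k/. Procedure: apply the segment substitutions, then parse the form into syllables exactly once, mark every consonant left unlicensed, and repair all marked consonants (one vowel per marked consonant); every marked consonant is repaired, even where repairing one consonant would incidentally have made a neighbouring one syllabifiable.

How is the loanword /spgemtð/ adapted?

kepgemeteðe

Substitution: /s/ → /k/, giving /kpgemtð/.
Syllabifying with onset maximization leaves /k/, /m/, /t/, /ð/ stranded (no codas are permitted; onsets may contain at most 2 consonants).
Each unlicensed consonant becomes the onset of a new syllable: /k/ → /ke/, /m/ → /me/, /t/ → /te/, /ð/ → /ðe/.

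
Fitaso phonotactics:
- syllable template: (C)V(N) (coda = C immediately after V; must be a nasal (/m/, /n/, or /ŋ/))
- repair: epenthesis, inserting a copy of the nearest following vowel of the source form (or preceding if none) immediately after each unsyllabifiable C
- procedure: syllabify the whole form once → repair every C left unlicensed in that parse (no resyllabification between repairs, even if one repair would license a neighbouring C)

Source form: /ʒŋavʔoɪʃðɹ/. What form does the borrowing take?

ʒaŋavoʔoɪʃɪðɪɹɪ

The consonants /ʒ/, /v/, /ʃ/, /ð/, /ɹ/ cannot be parsed into a legal (C)V(N) syllable (only a nasal (/m/, /n/, or /ŋ/) is licensed in coda position; onsets are limited to one consonant).
Epenthesis after each stranded consonant: /ʒ/ → /ʒa/, /v/ → /vo/, /ʃ/ → /ʃɪ/, /ð/ → /ðɪ/, /ɹ/ → /ɹɪ/.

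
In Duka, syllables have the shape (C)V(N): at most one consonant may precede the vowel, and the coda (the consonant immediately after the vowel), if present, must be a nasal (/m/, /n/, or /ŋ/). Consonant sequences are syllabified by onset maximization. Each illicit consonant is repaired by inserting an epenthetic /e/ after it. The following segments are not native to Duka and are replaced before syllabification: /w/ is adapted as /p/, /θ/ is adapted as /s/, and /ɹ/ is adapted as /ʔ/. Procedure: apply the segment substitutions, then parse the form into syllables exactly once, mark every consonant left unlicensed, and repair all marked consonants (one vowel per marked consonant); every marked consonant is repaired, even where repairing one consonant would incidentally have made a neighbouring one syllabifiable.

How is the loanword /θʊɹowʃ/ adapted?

sʊʔopeʃe

Substitution: /θ/ → /s/, /ɹ/ → /ʔ/, /w/ → /p/, giving /sʊʔopʃ/.
Under (C)V(N), the unsyllabifiable consonants are /p/, /ʃ/ (only a nasal (/m/, /n/, or /ŋ/) is licensed in coda position; onsets are limited to one consonant).
Epenthesis after each stranded consonant: /p/ → /pe/, /ʃ/ → /ʃe/.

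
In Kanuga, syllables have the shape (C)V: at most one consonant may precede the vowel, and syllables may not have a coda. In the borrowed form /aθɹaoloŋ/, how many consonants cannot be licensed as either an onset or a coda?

2

Syllabifying with onset maximization leaves /θ/, /ŋ/ stranded (no codas are permitted; onsets are limited to one consonant).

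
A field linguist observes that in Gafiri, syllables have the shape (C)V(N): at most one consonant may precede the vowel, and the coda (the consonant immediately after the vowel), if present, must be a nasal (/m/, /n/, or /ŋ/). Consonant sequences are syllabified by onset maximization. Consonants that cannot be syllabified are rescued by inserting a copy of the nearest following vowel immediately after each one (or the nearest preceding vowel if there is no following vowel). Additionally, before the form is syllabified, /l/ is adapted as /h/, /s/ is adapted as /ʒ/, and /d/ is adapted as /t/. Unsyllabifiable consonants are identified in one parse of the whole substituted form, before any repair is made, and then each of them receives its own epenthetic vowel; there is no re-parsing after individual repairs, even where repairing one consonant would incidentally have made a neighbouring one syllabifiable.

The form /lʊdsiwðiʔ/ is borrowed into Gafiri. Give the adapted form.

hʊtiʒiwiðiʔi

Substitution: /l/ → /h/, /d/ → /t/, /s/ → /ʒ/, giving /hʊtʒiwðiʔ/.
Syllabifying with onset maximization leaves /t/, /w/, /ʔ/ stranded (only a nasal (/m/, /n/, or /ŋ/) is licensed in coda position; onsets are limited to one consonant).
Inserting the epenthetic vowel yields /t/ → /ti/, /w/ → /wi/, /ʔ/ → /ʔi/.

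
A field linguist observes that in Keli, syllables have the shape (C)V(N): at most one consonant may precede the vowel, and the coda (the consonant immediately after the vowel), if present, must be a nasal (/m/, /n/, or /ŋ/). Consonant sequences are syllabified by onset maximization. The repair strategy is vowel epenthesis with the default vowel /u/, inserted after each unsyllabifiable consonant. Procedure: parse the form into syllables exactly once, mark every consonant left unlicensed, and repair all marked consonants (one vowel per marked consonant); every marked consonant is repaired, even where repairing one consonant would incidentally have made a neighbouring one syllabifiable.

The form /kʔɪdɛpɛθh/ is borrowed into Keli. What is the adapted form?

Syllabifying with onset maximization leaves /k/, /θ/, /h/ stranded (only a nasal (/m/, /n/, or /ŋ/) is licensed in coda position; onsets are limited to one consonant).
Inserting the epenthetic vowel yields /k/ → /ku/, /θ/ → /θu/, /h/ → /hu/.

kuʔɪdɛpɛθuhu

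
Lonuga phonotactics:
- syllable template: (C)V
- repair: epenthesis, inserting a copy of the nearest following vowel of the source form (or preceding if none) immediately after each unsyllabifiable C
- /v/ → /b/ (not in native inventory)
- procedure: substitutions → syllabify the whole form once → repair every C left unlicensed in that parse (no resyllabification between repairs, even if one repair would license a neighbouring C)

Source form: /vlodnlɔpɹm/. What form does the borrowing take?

bolodɔnɔlɔpɔɹɔmɔ

Substitution: /v/ → /b/, giving /blodnlɔpɹm/.
The consonants /b/, /d/, /n/, /p/, /ɹ/, /m/ cannot be parsed into a legal (C)V syllable (no codas are permitted; onsets are limited to one consonant).
Each unlicensed consonant becomes the onset of a new syllable: /b/ → /bo/, /d/ → /dɔ/, /n/ → /nɔ/, /p/ → /pɔ/, /ɹ/ → /ɹɔ/, /m/ → /mɔ/.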